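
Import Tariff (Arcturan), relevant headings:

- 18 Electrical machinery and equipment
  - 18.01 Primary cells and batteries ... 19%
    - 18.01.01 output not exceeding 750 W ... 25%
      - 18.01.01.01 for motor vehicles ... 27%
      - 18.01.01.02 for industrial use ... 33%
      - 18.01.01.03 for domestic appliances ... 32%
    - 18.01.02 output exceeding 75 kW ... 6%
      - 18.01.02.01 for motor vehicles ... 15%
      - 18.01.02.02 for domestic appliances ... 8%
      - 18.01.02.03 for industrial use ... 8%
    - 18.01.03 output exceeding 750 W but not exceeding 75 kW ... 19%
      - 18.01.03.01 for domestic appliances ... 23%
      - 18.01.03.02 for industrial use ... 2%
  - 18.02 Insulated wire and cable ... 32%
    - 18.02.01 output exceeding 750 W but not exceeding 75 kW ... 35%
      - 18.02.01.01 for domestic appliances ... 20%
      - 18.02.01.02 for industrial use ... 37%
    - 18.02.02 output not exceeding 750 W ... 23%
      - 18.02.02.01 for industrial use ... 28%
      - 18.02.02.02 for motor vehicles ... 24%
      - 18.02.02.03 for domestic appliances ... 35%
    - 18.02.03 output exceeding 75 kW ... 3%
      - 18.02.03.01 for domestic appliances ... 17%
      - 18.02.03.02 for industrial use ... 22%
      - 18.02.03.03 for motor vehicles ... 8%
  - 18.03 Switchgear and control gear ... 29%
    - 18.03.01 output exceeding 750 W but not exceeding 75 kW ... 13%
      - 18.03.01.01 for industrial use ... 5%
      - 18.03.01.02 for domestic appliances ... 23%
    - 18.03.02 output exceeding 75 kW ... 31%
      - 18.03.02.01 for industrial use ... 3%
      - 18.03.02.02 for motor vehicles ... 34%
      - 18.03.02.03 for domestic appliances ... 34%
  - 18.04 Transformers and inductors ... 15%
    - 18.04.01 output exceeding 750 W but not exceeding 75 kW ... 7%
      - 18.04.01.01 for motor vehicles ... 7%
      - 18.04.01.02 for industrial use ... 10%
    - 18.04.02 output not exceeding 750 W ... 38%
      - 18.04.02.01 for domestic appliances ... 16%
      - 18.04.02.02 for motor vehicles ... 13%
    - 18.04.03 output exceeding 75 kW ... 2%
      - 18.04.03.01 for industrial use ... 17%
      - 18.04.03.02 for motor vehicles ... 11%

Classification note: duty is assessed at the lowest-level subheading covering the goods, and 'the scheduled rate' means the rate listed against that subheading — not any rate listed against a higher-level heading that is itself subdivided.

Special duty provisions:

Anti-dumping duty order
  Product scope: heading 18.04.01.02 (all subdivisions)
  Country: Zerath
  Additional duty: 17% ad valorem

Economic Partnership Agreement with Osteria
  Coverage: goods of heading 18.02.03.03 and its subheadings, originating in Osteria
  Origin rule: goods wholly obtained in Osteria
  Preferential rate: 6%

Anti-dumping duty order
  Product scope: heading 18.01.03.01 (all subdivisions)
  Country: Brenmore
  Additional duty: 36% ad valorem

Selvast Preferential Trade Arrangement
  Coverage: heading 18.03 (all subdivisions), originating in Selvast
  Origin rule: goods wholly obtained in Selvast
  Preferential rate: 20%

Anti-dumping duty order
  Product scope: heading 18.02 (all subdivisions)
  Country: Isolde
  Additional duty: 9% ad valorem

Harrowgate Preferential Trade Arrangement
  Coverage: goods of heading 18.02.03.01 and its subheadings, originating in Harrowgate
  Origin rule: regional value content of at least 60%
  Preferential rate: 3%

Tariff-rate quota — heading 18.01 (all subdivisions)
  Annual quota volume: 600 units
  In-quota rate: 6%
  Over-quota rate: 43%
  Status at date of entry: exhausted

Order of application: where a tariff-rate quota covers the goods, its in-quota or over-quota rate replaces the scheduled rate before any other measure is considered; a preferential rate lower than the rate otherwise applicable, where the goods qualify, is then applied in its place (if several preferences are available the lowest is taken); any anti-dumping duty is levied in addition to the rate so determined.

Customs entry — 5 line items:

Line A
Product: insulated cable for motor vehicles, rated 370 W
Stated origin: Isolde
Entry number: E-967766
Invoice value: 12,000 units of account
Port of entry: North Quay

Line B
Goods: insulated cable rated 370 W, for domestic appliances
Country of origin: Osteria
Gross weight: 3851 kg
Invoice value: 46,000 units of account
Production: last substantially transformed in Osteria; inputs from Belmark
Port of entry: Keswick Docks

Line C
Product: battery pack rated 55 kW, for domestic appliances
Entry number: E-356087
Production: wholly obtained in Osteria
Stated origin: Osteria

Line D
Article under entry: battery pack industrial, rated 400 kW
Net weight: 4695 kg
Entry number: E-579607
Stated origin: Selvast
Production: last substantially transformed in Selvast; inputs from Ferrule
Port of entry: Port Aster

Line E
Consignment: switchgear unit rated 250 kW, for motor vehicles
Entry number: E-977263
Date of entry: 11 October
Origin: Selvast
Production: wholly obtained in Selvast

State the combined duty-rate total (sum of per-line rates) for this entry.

174%

Line A: insulated cable → 18.02; rated 370 W → 18.02.02; for motor vehicles → 18.02.02.02. Scheduled 24%. anti-dumping (Isolde, 18.02): +9%; total 24% + 9% = 33%. → 33%.
Line B: insulated cable → 18.02; rated 370 W → 18.02.02; for domestic appliances → 18.02.02.03. Scheduled 35%. Osteria agreement on 18.02.03.03: 18.02.02.03 not covered. → 35%.
Line C: battery pack → 18.01; rated 55 kW → 18.01.03; for domestic appliances → 18.01.03.01. Scheduled 23%. quota on 18.01 exhausted → over-quota 43%; Osteria agreement on 18.02.03.03: 18.01.03.01 not covered. → 43%.
Line D: battery pack → 18.01; rated 400 kW → 18.01.02; industrial → 18.01.02.03. Scheduled 8%. quota on 18.01 exhausted → over-quota 43%; Selvast agreement on 18.03: 18.01.02.03 not covered. → 43%.
Line E: switchgear unit → 18.03; rated 250 kW → 18.03.02; for motor vehicles → 18.03.02.02. Scheduled 34%. Selvast agreement on 18.03: wholly obtained → 20% available; preferential 20%. → 20%.
Sum: 33% + 35% + 43% + 43% + 20% = 174%.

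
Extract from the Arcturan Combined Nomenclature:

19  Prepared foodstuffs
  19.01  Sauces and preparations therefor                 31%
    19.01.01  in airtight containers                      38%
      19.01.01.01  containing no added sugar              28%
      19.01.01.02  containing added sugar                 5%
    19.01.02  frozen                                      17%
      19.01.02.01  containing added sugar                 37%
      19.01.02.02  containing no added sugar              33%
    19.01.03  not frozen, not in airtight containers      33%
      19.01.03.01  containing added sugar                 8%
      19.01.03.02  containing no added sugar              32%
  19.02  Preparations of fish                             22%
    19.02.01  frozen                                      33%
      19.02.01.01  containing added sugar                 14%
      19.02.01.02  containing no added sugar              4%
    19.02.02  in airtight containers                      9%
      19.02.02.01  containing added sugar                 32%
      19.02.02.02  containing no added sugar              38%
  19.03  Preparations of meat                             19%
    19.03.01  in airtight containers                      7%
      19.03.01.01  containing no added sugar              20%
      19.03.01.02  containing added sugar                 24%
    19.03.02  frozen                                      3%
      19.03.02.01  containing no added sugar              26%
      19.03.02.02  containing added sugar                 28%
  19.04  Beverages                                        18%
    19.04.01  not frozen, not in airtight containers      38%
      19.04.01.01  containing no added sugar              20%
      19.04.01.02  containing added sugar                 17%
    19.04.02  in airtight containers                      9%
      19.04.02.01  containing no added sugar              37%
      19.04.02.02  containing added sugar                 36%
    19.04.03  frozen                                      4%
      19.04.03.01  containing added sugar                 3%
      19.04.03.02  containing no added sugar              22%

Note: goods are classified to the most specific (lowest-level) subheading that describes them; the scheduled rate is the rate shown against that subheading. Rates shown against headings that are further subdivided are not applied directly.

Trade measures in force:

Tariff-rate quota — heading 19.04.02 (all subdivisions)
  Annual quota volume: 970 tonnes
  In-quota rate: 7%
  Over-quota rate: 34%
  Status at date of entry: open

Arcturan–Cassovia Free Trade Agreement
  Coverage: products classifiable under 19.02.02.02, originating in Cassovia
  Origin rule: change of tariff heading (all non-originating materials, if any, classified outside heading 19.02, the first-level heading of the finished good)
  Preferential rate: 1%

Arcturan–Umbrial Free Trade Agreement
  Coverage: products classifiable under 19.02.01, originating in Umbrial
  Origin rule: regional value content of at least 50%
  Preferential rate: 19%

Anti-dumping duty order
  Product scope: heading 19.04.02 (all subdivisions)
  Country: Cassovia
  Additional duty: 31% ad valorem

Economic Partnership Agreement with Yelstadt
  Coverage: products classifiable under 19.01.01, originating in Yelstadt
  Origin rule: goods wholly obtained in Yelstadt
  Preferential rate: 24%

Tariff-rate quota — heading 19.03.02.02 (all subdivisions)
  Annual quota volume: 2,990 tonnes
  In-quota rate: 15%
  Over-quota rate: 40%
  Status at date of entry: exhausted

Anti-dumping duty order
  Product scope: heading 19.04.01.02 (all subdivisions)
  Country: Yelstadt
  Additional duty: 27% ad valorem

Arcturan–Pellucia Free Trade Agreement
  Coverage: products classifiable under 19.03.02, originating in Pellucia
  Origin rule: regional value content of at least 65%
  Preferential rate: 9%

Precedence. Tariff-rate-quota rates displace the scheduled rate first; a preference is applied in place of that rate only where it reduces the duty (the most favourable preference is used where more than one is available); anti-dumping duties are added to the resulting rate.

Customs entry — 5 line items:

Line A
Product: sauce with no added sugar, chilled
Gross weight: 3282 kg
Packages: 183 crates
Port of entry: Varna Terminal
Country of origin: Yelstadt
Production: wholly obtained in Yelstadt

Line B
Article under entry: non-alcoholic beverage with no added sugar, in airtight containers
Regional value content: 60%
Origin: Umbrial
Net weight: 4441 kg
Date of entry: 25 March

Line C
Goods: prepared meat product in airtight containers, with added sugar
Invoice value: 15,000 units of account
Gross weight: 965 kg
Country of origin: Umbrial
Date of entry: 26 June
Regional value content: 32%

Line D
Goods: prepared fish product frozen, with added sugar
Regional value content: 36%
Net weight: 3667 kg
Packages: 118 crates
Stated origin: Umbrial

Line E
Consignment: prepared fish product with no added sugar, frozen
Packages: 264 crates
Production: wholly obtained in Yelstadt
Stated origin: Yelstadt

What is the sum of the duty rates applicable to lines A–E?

Line A: sauce → 19.01; chilled → 19.01.03; with no added sugar → 19.01.03.02. Scheduled 32%. Yelstadt agreement on 19.01.01: 19.01.03.02 not covered. → 32%.
Line B: non-alcoholic beverage → 19.04; in airtight containers → 19.04.02; with no added sugar → 19.04.02.01. Scheduled 37%. quota on 19.04.02 open → in-quota 7%; Umbrial agreement on 19.02.01: 19.04.02.01 not covered. → 7%.
Line C: prepared meat product → 19.03; in airtight containers → 19.03.01; with added sugar → 19.03.01.02. Scheduled 24%. Umbrial agreement on 19.02.01: 19.03.01.02 not covered. → 24%.
Line D: prepared fish product → 19.02; frozen → 19.02.01; with added sugar → 19.02.01.01. Scheduled 14%. Umbrial agreement on 19.02.01: RVC < 50%. → 14%.
Line E: prepared fish product → 19.02; frozen → 19.02.01; with no added sugar → 19.02.01.02. Scheduled 4%. Yelstadt agreement on 19.01.01: 19.02.01.02 not covered. → 4%.
Sum: 32% + 7% + 24% + 14% + 4% = 81%.

81%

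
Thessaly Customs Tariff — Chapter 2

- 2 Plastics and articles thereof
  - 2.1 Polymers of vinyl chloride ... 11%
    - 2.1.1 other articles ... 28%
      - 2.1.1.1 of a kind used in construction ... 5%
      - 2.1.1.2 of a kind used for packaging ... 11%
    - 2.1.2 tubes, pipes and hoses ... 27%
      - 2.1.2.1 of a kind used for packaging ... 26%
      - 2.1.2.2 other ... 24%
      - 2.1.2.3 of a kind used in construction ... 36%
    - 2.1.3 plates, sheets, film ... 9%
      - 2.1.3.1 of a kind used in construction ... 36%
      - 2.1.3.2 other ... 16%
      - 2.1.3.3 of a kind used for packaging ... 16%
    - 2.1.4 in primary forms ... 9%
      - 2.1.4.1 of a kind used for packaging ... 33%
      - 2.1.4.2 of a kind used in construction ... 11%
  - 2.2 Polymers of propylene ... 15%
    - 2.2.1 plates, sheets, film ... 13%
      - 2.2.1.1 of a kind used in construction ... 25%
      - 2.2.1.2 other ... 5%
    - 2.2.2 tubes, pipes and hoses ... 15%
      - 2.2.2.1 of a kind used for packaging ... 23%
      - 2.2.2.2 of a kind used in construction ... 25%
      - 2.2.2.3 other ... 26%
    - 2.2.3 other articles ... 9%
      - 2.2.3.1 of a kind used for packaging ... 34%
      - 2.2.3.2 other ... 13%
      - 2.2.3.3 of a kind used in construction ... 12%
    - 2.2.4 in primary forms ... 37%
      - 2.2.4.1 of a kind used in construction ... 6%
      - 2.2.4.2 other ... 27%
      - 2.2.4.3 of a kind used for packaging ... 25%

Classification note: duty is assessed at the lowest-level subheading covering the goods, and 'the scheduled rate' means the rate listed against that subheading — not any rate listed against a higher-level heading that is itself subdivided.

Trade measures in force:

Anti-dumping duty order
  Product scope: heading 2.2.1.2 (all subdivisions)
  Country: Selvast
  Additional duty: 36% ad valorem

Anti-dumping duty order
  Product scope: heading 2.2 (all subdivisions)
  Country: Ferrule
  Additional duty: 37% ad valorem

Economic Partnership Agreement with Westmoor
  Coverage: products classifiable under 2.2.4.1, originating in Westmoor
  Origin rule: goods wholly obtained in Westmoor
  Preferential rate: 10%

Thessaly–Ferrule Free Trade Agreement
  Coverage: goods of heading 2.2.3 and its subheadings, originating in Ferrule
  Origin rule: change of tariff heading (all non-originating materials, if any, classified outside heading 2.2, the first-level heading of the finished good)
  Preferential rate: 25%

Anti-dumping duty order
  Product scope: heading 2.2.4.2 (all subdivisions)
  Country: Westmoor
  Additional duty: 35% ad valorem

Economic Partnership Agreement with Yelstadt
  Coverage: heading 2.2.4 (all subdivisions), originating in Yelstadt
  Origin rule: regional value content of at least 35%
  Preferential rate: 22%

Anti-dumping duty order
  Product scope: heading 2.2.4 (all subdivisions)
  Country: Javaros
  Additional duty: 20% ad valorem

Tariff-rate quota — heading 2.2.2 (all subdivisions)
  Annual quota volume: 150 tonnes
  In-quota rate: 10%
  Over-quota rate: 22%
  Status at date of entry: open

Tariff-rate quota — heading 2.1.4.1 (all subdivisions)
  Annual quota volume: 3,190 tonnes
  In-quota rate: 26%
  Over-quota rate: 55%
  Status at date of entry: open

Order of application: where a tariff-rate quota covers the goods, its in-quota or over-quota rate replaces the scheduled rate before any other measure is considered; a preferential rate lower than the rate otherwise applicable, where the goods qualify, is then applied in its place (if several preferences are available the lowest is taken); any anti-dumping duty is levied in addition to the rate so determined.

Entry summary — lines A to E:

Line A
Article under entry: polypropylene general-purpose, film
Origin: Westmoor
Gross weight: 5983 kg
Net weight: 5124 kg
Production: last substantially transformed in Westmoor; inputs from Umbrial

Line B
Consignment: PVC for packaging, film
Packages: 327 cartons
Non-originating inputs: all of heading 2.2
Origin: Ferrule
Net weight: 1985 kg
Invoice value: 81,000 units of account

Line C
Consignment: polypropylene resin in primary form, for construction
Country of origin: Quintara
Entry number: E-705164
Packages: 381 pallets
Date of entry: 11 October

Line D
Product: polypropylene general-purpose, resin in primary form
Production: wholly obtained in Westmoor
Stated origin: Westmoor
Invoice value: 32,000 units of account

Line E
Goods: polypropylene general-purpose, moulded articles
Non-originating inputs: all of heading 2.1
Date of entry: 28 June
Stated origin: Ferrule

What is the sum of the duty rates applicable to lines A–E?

139%

Line A: polypropylene → 2.2; film → 2.2.1; general-purpose → 2.2.1.2. Scheduled 5%. Westmoor agreement on 2.2.4.1: 2.2.1.2 not covered. → 5%.
Line B: PVC → 2.1; film → 2.1.3; for packaging → 2.1.3.3. Scheduled 16%. Ferrule agreement on 2.2.3: 2.1.3.3 not covered. → 16%.
Line C: polypropylene → 2.2; resin in primary form → 2.2.4; for construction → 2.2.4.1. Scheduled 6%. No special measure applies. → 6%.
Line D: polypropylene → 2.2; resin in primary form → 2.2.4; general-purpose → 2.2.4.2. Scheduled 27%. Westmoor agreement on 2.2.4.1: 2.2.4.2 not covered; anti-dumping (Westmoor, 2.2.4.2): +35%; total 27% + 35% = 62%. → 62%.
Line E: polypropylene → 2.2; moulded articles → 2.2.3; general-purpose → 2.2.3.2. Scheduled 13%. Ferrule agreement on 2.2.3: CTH met → 25% available; preference 25% not lower than 13% → no reduction; anti-dumping (Ferrule, 2.2): +37%; total 13% + 37% = 50%. → 50%.
Sum: 5% + 16% + 6% + 62% + 50% = 139%.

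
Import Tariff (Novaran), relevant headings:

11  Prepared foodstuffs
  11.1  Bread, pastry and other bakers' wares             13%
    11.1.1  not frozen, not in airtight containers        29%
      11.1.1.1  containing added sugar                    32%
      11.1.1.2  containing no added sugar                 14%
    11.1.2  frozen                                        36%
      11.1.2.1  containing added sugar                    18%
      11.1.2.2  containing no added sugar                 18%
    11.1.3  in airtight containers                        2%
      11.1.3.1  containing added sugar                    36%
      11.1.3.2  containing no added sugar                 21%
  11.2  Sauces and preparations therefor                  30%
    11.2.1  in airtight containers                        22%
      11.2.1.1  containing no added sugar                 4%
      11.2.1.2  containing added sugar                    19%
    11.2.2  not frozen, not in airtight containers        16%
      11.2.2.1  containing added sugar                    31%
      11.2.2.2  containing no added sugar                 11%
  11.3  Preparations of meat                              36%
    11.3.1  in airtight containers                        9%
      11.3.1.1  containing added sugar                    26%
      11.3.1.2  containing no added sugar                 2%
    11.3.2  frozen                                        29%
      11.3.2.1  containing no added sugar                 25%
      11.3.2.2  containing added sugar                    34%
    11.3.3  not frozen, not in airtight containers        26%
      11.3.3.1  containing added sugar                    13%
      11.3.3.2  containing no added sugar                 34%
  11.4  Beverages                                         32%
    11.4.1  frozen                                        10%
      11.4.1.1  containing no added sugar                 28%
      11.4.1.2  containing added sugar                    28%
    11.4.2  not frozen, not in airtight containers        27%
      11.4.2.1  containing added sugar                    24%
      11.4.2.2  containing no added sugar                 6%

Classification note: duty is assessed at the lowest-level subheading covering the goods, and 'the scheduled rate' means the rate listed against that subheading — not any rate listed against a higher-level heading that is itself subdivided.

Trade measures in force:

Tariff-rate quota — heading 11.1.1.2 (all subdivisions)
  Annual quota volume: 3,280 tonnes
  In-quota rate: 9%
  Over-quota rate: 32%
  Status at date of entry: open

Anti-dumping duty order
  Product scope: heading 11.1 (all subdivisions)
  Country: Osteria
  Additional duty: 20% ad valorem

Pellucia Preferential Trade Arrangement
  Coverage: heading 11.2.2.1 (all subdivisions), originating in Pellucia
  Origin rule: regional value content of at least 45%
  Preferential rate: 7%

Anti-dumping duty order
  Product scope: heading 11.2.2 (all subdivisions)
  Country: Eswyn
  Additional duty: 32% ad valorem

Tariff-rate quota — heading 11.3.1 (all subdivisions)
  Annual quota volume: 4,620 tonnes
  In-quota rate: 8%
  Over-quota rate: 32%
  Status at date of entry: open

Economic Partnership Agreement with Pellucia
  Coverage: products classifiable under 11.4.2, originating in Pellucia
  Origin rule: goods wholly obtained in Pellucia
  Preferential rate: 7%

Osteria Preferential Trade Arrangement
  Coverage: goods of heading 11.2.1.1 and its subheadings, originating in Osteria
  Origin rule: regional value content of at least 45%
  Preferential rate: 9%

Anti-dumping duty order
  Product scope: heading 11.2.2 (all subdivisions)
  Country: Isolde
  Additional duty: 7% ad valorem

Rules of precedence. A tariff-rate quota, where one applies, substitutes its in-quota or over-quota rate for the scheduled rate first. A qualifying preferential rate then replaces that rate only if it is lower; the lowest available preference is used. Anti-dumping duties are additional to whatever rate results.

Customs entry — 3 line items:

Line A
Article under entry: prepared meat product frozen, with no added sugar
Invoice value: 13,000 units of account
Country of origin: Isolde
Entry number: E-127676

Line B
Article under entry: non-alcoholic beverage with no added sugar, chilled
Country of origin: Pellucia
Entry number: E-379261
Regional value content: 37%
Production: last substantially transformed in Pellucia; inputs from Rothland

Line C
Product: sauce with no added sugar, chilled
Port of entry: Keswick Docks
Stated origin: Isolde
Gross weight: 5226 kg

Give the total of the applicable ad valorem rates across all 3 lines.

Line A: prepared meat product → 11.3; frozen → 11.3.2; with no added sugar → 11.3.2.1. Scheduled 25%. No special measure applies. → 25%.
Line B: non-alcoholic beverage → 11.4; chilled → 11.4.2; with no added sugar → 11.4.2.2. Scheduled 6%. Pellucia agreement on 11.2.2.1: 11.4.2.2 not covered; Pellucia agreement on 11.4.2: not wholly obtained. → 6%.
Line C: sauce → 11.2; chilled → 11.2.2; with no added sugar → 11.2.2.2. Scheduled 11%. anti-dumping (Isolde, 11.2.2): +7%; total 11% + 7% = 18%. → 18%.
Sum: 25% + 6% + 18% = 49%.

49%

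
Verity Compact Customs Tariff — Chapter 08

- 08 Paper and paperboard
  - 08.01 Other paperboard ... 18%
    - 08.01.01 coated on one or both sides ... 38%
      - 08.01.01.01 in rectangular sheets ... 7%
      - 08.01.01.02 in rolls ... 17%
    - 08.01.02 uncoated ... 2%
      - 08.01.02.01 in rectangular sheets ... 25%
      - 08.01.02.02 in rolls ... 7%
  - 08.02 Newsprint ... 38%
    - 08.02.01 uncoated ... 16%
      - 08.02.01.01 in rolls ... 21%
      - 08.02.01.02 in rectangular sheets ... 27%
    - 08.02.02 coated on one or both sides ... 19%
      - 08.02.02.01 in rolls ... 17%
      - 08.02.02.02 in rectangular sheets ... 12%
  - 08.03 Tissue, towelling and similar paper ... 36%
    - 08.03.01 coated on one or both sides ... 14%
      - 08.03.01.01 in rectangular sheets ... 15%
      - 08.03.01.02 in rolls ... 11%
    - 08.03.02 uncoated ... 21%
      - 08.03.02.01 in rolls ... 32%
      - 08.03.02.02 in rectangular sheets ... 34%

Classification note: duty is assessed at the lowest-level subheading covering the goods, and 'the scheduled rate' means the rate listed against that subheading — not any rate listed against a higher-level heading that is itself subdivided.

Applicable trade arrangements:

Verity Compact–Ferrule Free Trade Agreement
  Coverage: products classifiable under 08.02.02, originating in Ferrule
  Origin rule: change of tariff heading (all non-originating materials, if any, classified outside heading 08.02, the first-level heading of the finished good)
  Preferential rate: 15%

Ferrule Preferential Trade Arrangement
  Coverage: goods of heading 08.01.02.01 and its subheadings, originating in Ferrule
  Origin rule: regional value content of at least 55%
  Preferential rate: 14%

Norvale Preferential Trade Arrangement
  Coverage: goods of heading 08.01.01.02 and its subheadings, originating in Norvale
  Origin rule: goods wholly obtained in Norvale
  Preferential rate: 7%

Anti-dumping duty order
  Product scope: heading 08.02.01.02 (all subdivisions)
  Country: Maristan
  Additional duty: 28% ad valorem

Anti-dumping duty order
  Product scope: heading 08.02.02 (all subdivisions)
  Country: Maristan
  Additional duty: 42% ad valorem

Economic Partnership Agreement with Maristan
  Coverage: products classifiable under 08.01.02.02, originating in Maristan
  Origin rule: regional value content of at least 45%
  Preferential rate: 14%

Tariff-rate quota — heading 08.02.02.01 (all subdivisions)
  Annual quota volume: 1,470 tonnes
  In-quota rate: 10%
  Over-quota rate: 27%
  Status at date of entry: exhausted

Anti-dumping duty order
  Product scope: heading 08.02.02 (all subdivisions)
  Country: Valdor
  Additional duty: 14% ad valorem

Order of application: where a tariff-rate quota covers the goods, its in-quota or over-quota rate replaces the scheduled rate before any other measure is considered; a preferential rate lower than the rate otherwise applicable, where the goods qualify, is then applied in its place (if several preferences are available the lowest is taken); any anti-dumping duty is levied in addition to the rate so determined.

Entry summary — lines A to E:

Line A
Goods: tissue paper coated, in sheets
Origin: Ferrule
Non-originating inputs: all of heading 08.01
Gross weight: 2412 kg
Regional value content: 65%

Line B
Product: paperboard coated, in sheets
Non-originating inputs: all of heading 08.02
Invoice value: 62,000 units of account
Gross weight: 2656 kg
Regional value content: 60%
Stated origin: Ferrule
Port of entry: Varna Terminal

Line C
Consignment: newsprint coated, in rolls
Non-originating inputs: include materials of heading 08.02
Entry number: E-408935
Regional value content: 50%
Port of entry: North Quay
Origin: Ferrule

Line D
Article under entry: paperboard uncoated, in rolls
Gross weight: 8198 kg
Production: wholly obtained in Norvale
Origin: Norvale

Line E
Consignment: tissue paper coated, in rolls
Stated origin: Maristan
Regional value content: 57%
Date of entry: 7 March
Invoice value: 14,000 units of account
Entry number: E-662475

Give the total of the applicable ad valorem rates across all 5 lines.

67%

Line A: tissue paper → 08.03; coated → 08.03.01; in sheets → 08.03.01.01. Scheduled 15%. Ferrule agreement on 08.02.02: 08.03.01.01 not covered; Ferrule agreement on 08.01.02.01: 08.03.01.01 not covered. → 15%.
Line B: paperboard → 08.01; coated → 08.01.01; in sheets → 08.01.01.01. Scheduled 7%. Ferrule agreement on 08.02.02: 08.01.01.01 not covered; Ferrule agreement on 08.01.02.01: 08.01.01.01 not covered. → 7%.
Line C: newsprint → 08.02; coated → 08.02.02; in rolls → 08.02.02.01. Scheduled 17%. quota on 08.02.02.01 exhausted → over-quota 27%; Ferrule agreement on 08.02.02: CTH not met; Ferrule agreement on 08.01.02.01: 08.02.02.01 not covered. → 27%.
Line D: paperboard → 08.01; uncoated → 08.01.02; in rolls → 08.01.02.02. Scheduled 7%. Norvale agreement on 08.01.01.02: 08.01.02.02 not covered. → 7%.
Line E: tissue paper → 08.03; coated → 08.03.01; in rolls → 08.03.01.02. Scheduled 11%. Maristan agreement on 08.01.02.02: 08.03.01.02 not covered. → 11%.
Sum: 15% + 7% + 27% + 7% + 11% = 67%.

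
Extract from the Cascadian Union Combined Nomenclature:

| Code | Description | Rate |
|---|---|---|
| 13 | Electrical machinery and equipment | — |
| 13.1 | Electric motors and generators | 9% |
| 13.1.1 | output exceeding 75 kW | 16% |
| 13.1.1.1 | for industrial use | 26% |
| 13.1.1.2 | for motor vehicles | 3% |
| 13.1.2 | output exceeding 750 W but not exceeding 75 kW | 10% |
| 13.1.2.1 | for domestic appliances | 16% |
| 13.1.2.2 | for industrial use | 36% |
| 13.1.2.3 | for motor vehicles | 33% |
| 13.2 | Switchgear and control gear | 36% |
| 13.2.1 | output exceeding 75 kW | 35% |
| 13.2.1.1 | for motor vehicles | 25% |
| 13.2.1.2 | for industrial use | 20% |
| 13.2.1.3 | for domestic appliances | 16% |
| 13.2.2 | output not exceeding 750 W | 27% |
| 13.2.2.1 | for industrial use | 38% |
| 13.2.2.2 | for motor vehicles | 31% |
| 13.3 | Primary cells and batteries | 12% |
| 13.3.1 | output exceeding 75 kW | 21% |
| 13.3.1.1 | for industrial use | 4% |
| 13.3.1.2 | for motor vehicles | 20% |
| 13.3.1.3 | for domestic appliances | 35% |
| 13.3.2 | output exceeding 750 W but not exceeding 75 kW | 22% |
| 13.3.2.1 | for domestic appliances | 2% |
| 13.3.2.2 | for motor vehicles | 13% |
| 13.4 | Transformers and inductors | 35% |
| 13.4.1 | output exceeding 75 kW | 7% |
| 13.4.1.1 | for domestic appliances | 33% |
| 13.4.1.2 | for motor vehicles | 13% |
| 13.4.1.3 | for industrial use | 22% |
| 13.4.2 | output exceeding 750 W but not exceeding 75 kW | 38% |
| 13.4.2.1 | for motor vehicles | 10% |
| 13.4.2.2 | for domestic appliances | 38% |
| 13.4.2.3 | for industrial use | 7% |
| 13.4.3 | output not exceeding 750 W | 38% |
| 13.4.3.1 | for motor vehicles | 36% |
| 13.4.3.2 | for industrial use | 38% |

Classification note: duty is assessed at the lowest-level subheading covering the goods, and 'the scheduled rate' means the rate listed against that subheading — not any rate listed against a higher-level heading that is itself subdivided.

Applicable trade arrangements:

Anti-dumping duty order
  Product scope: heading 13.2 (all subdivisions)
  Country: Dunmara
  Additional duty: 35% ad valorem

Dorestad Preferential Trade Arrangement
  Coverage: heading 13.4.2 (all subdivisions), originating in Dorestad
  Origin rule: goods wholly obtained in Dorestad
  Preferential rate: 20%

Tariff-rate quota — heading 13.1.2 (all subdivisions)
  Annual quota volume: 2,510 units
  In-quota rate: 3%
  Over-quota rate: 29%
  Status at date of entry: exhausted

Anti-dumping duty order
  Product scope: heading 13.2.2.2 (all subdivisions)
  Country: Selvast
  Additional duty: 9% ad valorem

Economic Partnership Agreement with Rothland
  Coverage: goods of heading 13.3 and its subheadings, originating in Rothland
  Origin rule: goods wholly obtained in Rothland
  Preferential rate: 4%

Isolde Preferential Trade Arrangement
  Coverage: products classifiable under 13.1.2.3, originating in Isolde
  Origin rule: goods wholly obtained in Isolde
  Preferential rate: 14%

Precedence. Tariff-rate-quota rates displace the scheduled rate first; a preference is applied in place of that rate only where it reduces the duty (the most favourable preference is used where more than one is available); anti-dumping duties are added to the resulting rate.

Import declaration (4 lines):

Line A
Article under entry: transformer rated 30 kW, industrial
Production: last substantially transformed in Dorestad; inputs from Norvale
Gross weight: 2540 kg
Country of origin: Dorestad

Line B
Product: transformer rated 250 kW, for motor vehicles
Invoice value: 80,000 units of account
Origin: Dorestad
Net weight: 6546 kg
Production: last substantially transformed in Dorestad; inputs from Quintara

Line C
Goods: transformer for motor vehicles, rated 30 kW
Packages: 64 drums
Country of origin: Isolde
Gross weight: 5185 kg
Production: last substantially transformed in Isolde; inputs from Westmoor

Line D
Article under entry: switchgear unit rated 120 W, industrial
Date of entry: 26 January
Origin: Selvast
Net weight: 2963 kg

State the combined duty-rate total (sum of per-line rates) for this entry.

Line A: transformer → 13.4; rated 30 kW → 13.4.2; industrial → 13.4.2.3. Scheduled 7%. Dorestad agreement on 13.4.2: not wholly obtained. → 7%.
Line B: transformer → 13.4; rated 250 kW → 13.4.1; for motor vehicles → 13.4.1.2. Scheduled 13%. Dorestad agreement on 13.4.2: 13.4.1.2 not covered. → 13%.
Line C: transformer → 13.4; rated 30 kW → 13.4.2; for motor vehicles → 13.4.2.1. Scheduled 10%. Isolde agreement on 13.1.2.3: 13.4.2.1 not covered. → 10%.
Line D: switchgear unit → 13.2; rated 120 W → 13.2.2; industrial → 13.2.2.1. Scheduled 38%. No special measure applies. → 38%.
Sum: 7% + 13% + 10% + 38% = 68%.

68%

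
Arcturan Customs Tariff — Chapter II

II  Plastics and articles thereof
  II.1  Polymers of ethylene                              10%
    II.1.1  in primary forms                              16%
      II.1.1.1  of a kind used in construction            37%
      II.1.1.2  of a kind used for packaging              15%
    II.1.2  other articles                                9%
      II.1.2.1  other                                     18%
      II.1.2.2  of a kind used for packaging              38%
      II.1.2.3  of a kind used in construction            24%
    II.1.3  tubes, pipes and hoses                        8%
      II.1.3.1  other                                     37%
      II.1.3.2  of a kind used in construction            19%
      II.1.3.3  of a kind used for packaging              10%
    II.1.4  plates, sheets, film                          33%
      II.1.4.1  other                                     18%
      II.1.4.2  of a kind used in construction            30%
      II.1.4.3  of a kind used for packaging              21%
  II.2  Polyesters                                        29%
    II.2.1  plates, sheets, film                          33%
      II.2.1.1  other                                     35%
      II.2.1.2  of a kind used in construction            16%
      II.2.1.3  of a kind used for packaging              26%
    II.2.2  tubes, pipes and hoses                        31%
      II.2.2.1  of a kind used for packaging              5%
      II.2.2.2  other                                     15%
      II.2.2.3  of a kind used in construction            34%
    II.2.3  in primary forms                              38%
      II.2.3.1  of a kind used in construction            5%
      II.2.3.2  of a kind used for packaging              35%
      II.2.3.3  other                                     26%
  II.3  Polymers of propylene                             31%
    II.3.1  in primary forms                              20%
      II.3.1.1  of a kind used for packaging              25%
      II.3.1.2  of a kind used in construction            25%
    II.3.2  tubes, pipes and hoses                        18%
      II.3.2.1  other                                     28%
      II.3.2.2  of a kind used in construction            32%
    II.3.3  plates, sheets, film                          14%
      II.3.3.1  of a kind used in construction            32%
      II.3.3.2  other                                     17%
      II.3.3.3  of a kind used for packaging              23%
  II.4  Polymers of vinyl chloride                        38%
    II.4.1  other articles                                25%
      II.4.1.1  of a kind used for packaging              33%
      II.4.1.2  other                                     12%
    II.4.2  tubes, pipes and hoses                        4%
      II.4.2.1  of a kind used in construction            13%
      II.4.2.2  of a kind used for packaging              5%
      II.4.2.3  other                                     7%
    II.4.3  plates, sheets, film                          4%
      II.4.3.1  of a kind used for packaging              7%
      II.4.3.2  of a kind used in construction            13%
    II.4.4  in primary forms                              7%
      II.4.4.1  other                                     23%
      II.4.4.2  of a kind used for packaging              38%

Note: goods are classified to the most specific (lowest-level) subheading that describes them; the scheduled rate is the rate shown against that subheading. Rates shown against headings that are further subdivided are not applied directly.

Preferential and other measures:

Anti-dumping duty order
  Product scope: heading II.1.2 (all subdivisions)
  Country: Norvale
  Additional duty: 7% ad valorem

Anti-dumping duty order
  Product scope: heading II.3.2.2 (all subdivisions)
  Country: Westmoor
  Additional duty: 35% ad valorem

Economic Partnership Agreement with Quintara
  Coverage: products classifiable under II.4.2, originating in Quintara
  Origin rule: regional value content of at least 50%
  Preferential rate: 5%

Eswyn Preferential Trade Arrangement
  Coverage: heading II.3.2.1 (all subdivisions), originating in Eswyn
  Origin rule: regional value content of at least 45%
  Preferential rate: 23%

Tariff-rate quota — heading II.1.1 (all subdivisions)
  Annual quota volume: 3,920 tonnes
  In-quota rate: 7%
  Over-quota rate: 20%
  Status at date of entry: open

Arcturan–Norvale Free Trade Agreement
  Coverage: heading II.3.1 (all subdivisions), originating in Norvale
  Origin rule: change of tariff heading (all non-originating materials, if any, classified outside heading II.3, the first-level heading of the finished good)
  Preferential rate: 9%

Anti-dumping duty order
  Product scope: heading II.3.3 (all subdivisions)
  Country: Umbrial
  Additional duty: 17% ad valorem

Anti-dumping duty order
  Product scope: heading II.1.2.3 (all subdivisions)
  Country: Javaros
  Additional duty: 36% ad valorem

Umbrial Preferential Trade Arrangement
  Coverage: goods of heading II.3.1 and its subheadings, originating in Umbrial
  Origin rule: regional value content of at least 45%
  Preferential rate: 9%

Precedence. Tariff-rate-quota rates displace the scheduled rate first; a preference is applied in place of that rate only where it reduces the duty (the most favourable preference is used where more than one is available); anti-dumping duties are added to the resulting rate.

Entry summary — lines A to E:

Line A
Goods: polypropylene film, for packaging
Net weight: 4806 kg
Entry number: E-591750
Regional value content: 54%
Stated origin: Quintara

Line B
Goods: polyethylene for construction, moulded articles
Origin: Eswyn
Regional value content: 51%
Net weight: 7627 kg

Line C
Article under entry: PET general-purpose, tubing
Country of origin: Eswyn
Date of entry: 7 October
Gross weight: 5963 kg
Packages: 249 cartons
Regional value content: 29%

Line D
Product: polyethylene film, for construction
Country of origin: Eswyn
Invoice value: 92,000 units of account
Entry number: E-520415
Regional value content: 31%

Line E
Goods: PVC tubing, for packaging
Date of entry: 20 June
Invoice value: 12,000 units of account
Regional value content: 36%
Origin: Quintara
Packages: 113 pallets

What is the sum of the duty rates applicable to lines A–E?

Line A: polypropylene → II.3; film → II.3.3; for packaging → II.3.3.3. Scheduled 23%. Quintara agreement on II.4.2: II.3.3.3 not covered. → 23%.
Line B: polyethylene → II.1; moulded articles → II.1.2; for construction → II.1.2.3. Scheduled 24%. Eswyn agreement on II.3.2.1: II.1.2.3 not covered. → 24%.
Line C: PET → II.2; tubing → II.2.2; general-purpose → II.2.2.2. Scheduled 15%. Eswyn agreement on II.3.2.1: II.2.2.2 not covered. → 15%.
Line D: polyethylene → II.1; film → II.1.4; for construction → II.1.4.2. Scheduled 30%. Eswyn agreement on II.3.2.1: II.1.4.2 not covered. → 30%.
Line E: PVC → II.4; tubing → II.4.2; for packaging → II.4.2.2. Scheduled 5%. Quintara agreement on II.4.2: RVC < 50%. → 5%.
Sum: 23% + 24% + 15% + 30% + 5% = 97%.

97%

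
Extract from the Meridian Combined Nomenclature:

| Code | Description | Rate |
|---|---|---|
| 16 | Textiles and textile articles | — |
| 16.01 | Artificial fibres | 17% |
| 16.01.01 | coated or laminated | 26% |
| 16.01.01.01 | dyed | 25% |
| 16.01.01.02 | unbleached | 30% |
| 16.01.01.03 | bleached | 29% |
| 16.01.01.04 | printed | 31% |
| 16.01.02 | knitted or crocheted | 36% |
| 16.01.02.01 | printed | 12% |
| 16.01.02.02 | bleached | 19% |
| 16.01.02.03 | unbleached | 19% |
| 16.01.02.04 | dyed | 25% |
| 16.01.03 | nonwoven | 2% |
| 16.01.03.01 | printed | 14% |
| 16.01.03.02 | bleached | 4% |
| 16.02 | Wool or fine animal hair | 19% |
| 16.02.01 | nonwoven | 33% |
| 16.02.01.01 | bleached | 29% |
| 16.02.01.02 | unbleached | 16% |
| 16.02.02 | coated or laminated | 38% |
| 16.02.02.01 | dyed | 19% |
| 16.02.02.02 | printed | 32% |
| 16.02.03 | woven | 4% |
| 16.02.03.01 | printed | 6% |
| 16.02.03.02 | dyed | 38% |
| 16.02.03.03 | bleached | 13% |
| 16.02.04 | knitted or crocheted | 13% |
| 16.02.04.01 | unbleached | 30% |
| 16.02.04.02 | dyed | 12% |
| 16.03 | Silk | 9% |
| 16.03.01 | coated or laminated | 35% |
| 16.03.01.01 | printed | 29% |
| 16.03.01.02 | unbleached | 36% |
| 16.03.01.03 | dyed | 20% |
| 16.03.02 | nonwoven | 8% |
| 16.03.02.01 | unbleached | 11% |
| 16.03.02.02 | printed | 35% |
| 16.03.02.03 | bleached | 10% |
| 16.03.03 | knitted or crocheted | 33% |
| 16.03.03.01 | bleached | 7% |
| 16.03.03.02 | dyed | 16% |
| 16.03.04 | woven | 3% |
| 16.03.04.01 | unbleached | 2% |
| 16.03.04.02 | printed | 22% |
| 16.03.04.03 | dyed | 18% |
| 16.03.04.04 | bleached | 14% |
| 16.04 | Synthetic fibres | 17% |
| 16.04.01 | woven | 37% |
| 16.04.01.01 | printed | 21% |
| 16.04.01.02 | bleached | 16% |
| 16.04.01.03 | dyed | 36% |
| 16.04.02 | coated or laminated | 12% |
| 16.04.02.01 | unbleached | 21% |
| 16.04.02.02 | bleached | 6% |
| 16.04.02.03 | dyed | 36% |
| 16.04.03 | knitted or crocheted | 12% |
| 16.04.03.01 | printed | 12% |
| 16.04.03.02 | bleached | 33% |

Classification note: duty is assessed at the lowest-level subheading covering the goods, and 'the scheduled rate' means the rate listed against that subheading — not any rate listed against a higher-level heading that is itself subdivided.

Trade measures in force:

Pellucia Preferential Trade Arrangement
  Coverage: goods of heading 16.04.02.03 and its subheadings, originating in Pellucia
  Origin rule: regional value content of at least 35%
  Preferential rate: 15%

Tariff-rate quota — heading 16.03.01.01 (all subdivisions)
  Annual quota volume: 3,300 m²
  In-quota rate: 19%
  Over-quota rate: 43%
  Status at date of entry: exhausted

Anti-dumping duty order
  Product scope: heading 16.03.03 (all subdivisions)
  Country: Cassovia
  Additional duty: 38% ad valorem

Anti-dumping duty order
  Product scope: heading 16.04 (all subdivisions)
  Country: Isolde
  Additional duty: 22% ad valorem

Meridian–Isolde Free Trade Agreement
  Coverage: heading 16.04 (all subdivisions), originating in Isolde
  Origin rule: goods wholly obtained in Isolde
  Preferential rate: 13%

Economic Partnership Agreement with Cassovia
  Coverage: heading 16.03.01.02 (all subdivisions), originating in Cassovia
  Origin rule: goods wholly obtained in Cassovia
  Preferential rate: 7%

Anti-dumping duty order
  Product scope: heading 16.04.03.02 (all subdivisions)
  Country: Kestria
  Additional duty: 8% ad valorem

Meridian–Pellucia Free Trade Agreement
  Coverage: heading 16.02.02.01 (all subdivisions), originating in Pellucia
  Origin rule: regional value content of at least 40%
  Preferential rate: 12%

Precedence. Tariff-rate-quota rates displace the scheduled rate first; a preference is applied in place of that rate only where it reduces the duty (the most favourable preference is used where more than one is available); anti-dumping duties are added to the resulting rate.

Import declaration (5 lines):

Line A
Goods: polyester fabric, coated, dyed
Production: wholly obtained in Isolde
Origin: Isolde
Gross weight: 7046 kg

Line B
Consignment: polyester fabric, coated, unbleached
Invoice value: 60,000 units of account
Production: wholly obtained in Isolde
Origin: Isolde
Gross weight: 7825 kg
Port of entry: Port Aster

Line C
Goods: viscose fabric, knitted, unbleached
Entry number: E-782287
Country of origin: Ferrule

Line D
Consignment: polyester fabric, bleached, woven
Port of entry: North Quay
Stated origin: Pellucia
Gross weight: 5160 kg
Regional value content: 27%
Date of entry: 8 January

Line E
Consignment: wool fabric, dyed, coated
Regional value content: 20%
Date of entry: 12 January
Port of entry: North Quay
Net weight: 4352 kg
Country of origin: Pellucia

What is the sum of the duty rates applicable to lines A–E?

124%

Line A: polyester → 16.04; coated → 16.04.02; dyed → 16.04.02.03. Scheduled 36%. Isolde agreement on 16.04: wholly obtained → 13% available; preferential 13%; anti-dumping (Isolde, 16.04): +22%; total 13% + 22% = 35%. → 35%.
Line B: polyester → 16.04; coated → 16.04.02; unbleached → 16.04.02.01. Scheduled 21%. Isolde agreement on 16.04: wholly obtained → 13% available; preferential 13%; anti-dumping (Isolde, 16.04): +22%; total 13% + 22% = 35%. → 35%.
Line C: viscose → 16.01; knitted → 16.01.02; unbleached → 16.01.02.03. Scheduled 19%. No special measure applies. → 19%.
Line D: polyester → 16.04; woven → 16.04.01; bleached → 16.04.01.02. Scheduled 16%. Pellucia agreement on 16.04.02.03: 16.04.01.02 not covered; Pellucia agreement on 16.02.02.01: 16.04.01.02 not covered. → 16%.
Line E: wool → 16.02; coated → 16.02.02; dyed → 16.02.02.01. Scheduled 19%. Pellucia agreement on 16.04.02.03: 16.02.02.01 not covered; Pellucia agreement on 16.02.02.01: RVC < 40%. → 19%.
Sum: 35% + 35% + 19% + 16% + 19% = 124%.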